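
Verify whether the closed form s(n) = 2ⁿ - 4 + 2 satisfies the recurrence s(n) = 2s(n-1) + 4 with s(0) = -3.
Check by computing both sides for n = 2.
From the recurrence with s(0) = -3:
  s(0) = -3, s(1) = -2, s(2) = 0
  so the recurrence gives s(2) = 0.
From the proposed closed form s(n) = 2ⁿ - 4 + 2:
  s(2) = 2.
The recurrence gives 0 but the closed form gives 2, so the closed form does not satisfy the recurrence.

No, the closed form is incorrect.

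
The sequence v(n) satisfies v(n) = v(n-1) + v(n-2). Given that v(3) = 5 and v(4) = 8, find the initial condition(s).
Work backwards using v(k) = v(k+2) - v(k+1):
v(2) = v(4) - v(3) = 8 - 5 = 3
v(1) = v(3) - v(2) = 5 - 3 = 2
v(0) = v(2) - v(1) = 3 - 2 = 1

v(0) = 1, v(1) = 2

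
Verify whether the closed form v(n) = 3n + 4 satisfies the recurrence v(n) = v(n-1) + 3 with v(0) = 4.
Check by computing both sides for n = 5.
From the recurrence with v(0) = 4:
  v(0) = 4, v(1) = 7, v(2) = 10, v(3) = 13, v(4) = 16, v(5) = 19
  so the recurrence gives v(5) = 19.
From the proposed closed form v(n) = 3n + 4:
  v(5) = 19.
Both sides give 19 at n = 5, and the initial condition(s) match, so the closed form is consistent.

Yes, the closed form is correct.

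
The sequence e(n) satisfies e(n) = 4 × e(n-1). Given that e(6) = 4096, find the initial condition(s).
In general e(n) = 4ⁿ · e(0). At n = 6: e(0) = e(6) / 4^6 = 4096 / 4096 = 1.

e(0) = 1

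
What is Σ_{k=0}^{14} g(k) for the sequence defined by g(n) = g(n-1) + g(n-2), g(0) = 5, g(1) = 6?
Computing the sequence terms: 5, 6, 11, 17, 28, 45, 73, 118, 191, 309, 500, 809, 1309, 2118, 3427
Adding these values together:

8966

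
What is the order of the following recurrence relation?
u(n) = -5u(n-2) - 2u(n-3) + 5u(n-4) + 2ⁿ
The order is the largest lag k for which u(n-k) appears. Here the deepest term is u(n-4) (the 2ⁿ term is non-homogeneous and does not affect the order), so the order is 4.

Order 4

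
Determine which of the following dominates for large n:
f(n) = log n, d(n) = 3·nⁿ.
Comparing growth rates:
Growth-rate hierarchy: log n ≺ any polynomial ≺ any exponential cⁿ (c>1) ≺ n! ≺ nⁿ.
super-exponential nⁿ dominates logarithmic asymptotically.

d(n) grows faster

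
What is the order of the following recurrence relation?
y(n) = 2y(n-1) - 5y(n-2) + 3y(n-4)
The order is the largest lag k for which y(n-k) appears. Here the deepest term is y(n-4), so the order is 4.

Order 4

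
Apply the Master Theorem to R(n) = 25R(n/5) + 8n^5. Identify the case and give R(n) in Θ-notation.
Master Theorem template: R(n) = a·R(n/b) + f(n).
Here: a=25, b=5, f(n)=8n^5
Compute log_b(a) = log_5(25) = 2.
f(n) = 8n^5 = Ω(n^(2+ε)) with ε = 3, and the regularity condition holds (a·f(n/b) = (a/b^5)·f(n) with a/b^5 = 5^-3 < 1). Case 3: R(n) = Θ(f(n)) = Θ(n^5).

Case 3: R(n) = Θ(n^5)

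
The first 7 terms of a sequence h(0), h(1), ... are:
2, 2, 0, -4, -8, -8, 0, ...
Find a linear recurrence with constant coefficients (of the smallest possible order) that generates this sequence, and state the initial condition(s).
Look for the lowest-order linear relation among consecutive terms.
Observation: h(n) - 2·h(n-1) - (-2)·h(n-2) = 0 holds for the shown terms, and no order-1 relation h(n) = α·h(n-1) + β fits.
Check at n=3: 2·0 + (-2)·2 = -4. ✓

h(n) = 2h(n-1) - 2h(n-2), h(0) = 2, h(1) = 2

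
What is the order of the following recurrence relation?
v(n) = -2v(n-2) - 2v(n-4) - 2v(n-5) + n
The order is the largest lag k for which v(n-k) appears. Here the deepest term is v(n-5) (the n term is non-homogeneous and does not affect the order), so the order is 5.

Order 5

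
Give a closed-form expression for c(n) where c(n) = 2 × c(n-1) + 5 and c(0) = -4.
Recurrence: c(n) = 2 × c(n-1) + 5, initial: c(0) = -4.
Try c(n) = A·2ⁿ + C. Substituting: A·2ⁿ + C = 2(A·2ⁿ⁻¹ + C) + 5 = A·2ⁿ + 2C + 5, so C = 2C + 5, giving C = -5. Then c(0) = A - 5 = -4 gives A = 1.

c(n) = 2ⁿ - 5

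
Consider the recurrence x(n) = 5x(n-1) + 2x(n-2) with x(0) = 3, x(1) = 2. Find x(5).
Computing the sequence terms:
3, 2, 16, 84, 452, 2428

2428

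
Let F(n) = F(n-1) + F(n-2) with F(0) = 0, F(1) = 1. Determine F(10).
Computing the sequence terms:
0, 1, 1, 2, 3, 5, 8, 13, 21, 34, 55

55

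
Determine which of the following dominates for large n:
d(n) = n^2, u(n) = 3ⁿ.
Comparing growth rates:
Growth-rate hierarchy: log n ≺ any polynomial ≺ any exponential cⁿ (c>1) ≺ n! ≺ nⁿ.
exponential base 3 dominates polynomial degree 2 asymptotically.

u(n) grows faster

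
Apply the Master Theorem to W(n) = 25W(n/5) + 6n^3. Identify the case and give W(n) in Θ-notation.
Master Theorem template: W(n) = a·W(n/b) + f(n).
Here: a=25, b=5, f(n)=6n^3
Compute log_b(a) = log_5(25) = 2.
f(n) = 6n^3 = Ω(n^(2+ε)) with ε = 1, and the regularity condition holds (a·f(n/b) = (a/b^3)·f(n) with a/b^3 = 5^-1 < 1). Case 3: W(n) = Θ(f(n)) = Θ(n^3).

Case 3: W(n) = Θ(n^3)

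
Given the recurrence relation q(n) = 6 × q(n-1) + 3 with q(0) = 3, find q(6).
Computing step by step:
q(0) = 3
q(1) = 6 × 3 + 3 = 21
q(2) = 6 × 21 + 3 = 129
q(3) = 6 × 129 + 3 = 777
q(4) = 6 × 777 + 3 = 4665
q(5) = 6 × 4665 + 3 = 27993
q(6) = 6 × 27993 + 3 = 167961

167961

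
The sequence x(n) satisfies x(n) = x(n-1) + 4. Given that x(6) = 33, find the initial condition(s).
x(6) = x(0) + 6·4, so x(0) = 33 - 24 = 9.

x(0) = 9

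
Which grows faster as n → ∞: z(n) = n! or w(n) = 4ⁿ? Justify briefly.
Comparing growth rates:
Growth-rate hierarchy: log n ≺ any polynomial ≺ any exponential cⁿ (c>1) ≺ n! ≺ nⁿ.
factorial dominates exponential base 4 asymptotically.

z(n) grows faster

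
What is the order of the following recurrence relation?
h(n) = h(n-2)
The order is the largest lag k for which h(n-k) appears. Here the deepest term is h(n-2), so the order is 2.

Order 2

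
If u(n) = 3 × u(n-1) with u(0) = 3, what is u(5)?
Computing step by step:
u(0) = 3
u(1) = 3 × 3 = 9
u(2) = 3 × 9 = 27
u(3) = 3 × 27 = 81
u(4) = 3 × 81 = 243
u(5) = 3 × 243 = 729

729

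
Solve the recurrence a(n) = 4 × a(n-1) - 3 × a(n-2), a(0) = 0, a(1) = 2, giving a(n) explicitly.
Recurrence: a(n) = 4 × a(n-1) - 3 × a(n-2), initial: a(0) = 0, a(1) = 2.
Characteristic equation: r² - 4r + 3 = 0, which factors as (r - 3)(r - 1) = 0, so r = 3, 1. General solution a(n) = A·3ⁿ + B·1ⁿ. From a(0) = 0: A + B = 0. From a(1) = 2: 3A + 1B = 2. Solving gives A = 1, B = -1.

a(n) = 3ⁿ - 1ⁿ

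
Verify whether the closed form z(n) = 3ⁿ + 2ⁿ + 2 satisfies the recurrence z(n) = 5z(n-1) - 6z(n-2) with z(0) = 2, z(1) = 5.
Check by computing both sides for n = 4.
From the recurrence with z(0) = 2, z(1) = 5:
  z(0) = 2, z(1) = 5, z(2) = 13, z(3) = 35, z(4) = 97
  so the recurrence gives z(4) = 97.
From the proposed closed form z(n) = 3ⁿ + 2ⁿ + 2:
  z(4) = 99.
The recurrence gives 97 but the closed form gives 99, so the closed form does not satisfy the recurrence.

No, the closed form is incorrect.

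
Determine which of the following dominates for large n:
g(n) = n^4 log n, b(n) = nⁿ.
Comparing growth rates:
Growth-rate hierarchy: log n ≺ any polynomial ≺ any exponential cⁿ (c>1) ≺ n! ≺ nⁿ.
super-exponential nⁿ dominates polynomial degree 4 (with log factor) asymptotically.

b(n) grows faster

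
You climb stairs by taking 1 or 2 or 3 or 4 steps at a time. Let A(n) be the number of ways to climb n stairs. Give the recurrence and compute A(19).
Condition on the size of the last step (1 to 4): before it there were n-1, …, n-4 stairs climbed, and these cases are disjoint, so A(n) = A(n-1) + A(n-2) + A(n-3) + A(n-4) (order-4 linear recurrence).
Initial conditions by direct count (compositions of i into parts ≤ 4): A(1) = 1; A(2) = 2; A(3) = 4; A(4) = 8.
Iterating the recurrence: A(5) = 15, A(6) = 29, A(7) = 56, A(8) = 108, A(9) = 208, A(10) = 401, A(11) = 773, A(12) = 1490, A(13) = 2872, A(14) = 5536, A(15) = 10671, A(16) = 20569, A(17) = 39648, A(18) = 76424, A(19) = 147312.

A(n) = A(n-1) + A(n-2) + A(n-3) + A(n-4), A(1) = 1, A(2) = 2, A(3) = 4, A(4) = 8; A(19) = 147312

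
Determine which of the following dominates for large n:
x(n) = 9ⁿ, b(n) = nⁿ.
Comparing growth rates:
Growth-rate hierarchy: log n ≺ any polynomial ≺ any exponential cⁿ (c>1) ≺ n! ≺ nⁿ.
super-exponential nⁿ dominates exponential base 9 asymptotically.

b(n) grows faster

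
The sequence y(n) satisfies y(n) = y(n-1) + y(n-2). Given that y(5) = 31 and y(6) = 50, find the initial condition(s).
Work backwards using y(k) = y(k+2) - y(k+1):
y(4) = y(6) - y(5) = 50 - 31 = 19
y(3) = y(5) - y(4) = 31 - 19 = 12
y(2) = y(4) - y(3) = 19 - 12 = 7
y(1) = y(3) - y(2) = 12 - 7 = 5
y(0) = y(2) - y(1) = 7 - 5 = 2

y(0) = 2, y(1) = 5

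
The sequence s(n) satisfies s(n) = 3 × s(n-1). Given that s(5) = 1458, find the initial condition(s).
In general s(n) = 3ⁿ · s(0). At n = 5: s(0) = s(5) / 3^5 = 1458 / 243 = 6.

s(0) = 6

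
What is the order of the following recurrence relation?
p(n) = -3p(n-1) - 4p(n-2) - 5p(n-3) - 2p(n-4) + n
The order is the largest lag k for which p(n-k) appears. Here the deepest term is p(n-4) (the n term is non-homogeneous and does not affect the order), so the order is 4.

Order 4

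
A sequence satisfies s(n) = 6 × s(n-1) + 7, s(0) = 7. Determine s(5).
Computing step by step:
s(0) = 7
s(1) = 6 × 7 + 7 = 49
s(2) = 6 × 49 + 7 = 301
s(3) = 6 × 301 + 7 = 1813
s(4) = 6 × 1813 + 7 = 10885
s(5) = 6 × 10885 + 7 = 65317

65317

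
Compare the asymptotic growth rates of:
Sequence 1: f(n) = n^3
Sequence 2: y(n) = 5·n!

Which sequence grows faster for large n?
Comparing growth rates:
Growth-rate hierarchy: log n ≺ any polynomial ≺ any exponential cⁿ (c>1) ≺ n! ≺ nⁿ.
factorial dominates polynomial degree 3 asymptotically.

y(n) grows faster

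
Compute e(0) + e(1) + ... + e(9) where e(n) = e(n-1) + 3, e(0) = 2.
Computing the sequence terms: 2, 5, 8, 11, 14, 17, 20, 23, 26, 29
Adding these values together:

155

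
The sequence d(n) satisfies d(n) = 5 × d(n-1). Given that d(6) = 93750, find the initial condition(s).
In general d(n) = 5ⁿ · d(0). At n = 6: d(0) = d(6) / 5^6 = 93750 / 15625 = 6.

d(0) = 6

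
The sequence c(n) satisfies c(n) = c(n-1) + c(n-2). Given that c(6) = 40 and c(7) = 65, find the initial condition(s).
Work backwards using c(k) = c(k+2) - c(k+1):
c(5) = c(7) - c(6) = 65 - 40 = 25
c(4) = c(6) - c(5) = 40 - 25 = 15
c(3) = c(5) - c(4) = 25 - 15 = 10
c(2) = c(4) - c(3) = 15 - 10 = 5
c(1) = c(3) - c(2) = 10 - 5 = 5
c(0) = c(2) - c(1) = 5 - 5 = 0

c(0) = 0, c(1) = 5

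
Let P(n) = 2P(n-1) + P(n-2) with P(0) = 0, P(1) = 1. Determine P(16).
Computing the sequence terms:
0, 1, 2, 5, 12, 29, 70, 169, 408, 985, 2378, 5741, 13860, 33461, 80782, 195025, 470832

470832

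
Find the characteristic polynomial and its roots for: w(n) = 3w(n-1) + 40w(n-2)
Substitute w(n) = rⁿ and divide through by rⁿ⁻²: r² - 3r - 40 = 0
Factor: (r + 5)(r - 8) = 0, so r = -5, 8.
General solution: w(n) = A·(-5)ⁿ + B·8ⁿ

Characteristic: r² - 3r - 40 = 0, Roots: r = -5, 8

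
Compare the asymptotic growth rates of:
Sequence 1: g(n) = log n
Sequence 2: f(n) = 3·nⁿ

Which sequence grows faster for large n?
Comparing growth rates:
Growth-rate hierarchy: log n ≺ any polynomial ≺ any exponential cⁿ (c>1) ≺ n! ≺ nⁿ.
super-exponential nⁿ dominates logarithmic asymptotically.

f(n) grows faster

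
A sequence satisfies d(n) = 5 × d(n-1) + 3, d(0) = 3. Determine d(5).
Computing step by step:
d(0) = 3
d(1) = 5 × 3 + 3 = 18
d(2) = 5 × 18 + 3 = 93
d(3) = 5 × 93 + 3 = 468
d(4) = 5 × 468 + 3 = 2343
d(5) = 5 × 2343 + 3 = 11718

11718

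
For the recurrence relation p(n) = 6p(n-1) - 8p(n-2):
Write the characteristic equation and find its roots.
Substitute p(n) = rⁿ and divide through by rⁿ⁻²: r² - 6r + 8 = 0
Factor: (r - 4)(r - 2) = 0, so r = 4, 2.
General solution: p(n) = A·4ⁿ + B·2ⁿ

Characteristic: r² - 6r + 8 = 0, Roots: r = 4, 2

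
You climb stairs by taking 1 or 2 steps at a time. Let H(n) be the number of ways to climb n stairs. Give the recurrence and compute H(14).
Condition on the size of the last step (1 to 2): before it there were n-1, …, n-2 stairs climbed, and these cases are disjoint, so H(n) = H(n-1) + H(n-2) (Fibonacci-type sequence).
Initial conditions by direct count (compositions of i into parts ≤ 2): H(1) = 1; H(2) = 2.
Iterating the recurrence: H(3) = 3, H(4) = 5, H(5) = 8, H(6) = 13, H(7) = 21, H(8) = 34, H(9) = 55, H(10) = 89, H(11) = 144, H(12) = 233, H(13) = 377, H(14) = 610.

H(n) = H(n-1) + H(n-2), H(1) = 1, H(2) = 2; H(14) = 610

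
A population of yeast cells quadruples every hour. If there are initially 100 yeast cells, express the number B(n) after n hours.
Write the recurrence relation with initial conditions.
Each hour multiplies the count by 4, so the count after n hours depends only on the count after n-1 hours: B(n) = 4 × B(n-1). The starting count gives B(0) = 100.
Unrolling n times gives the closed form B(n) = 100 × 4ⁿ.

B(n) = 4 × B(n-1), B(0) = 100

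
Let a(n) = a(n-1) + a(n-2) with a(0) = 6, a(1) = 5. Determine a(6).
Computing the sequence terms:
6, 5, 11, 16, 27, 43, 70

70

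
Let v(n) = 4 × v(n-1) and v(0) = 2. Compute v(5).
Computing step by step:
v(0) = 2
v(1) = 4 × 2 = 8
v(2) = 4 × 8 = 32
v(3) = 4 × 32 = 128
v(4) = 4 × 128 = 512
v(5) = 4 × 512 = 2048

2048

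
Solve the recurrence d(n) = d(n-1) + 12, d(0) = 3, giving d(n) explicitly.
Recurrence: d(n) = d(n-1) + 12, initial: d(0) = 3.
Each step adds 12, so d(n) = d(0) + 12n = 12n + 3.

d(n) = 12n + 3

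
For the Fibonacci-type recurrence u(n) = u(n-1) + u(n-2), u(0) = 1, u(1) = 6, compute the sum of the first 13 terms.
Computing the sequence terms: 1, 6, 7, 13, 20, 33, 53, 86, 139, 225, 364, 589, 953
Adding these values together:

2489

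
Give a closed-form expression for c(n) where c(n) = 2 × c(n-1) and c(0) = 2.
Recurrence: c(n) = 2 × c(n-1), initial: c(0) = 2.
Each term is 2 times the previous, so this is geometric with ratio 2. After n steps: c(n) = c(0)·2ⁿ = 2·2ⁿ.

c(n) = 2·2ⁿ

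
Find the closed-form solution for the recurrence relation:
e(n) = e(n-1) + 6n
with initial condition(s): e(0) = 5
Recurrence: e(n) = e(n-1) + 6n, initial: e(0) = 5.
Telescoping: e(n) = e(0) + 6·Σᵢ₌₁ⁿ i = 5 + 6·n(n+1)/2.

e(n) = 6·n(n+1)/2 + 5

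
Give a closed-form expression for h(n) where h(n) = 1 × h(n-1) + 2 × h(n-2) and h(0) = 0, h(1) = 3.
Recurrence: h(n) = 1 × h(n-1) + 2 × h(n-2), initial: h(0) = 0, h(1) = 3.
Characteristic equation: r² - 1r - 2 = 0, which factors as (r - 2)(r + 1) = 0, so r = 2, -1. General solution h(n) = A·2ⁿ + B·(-1)ⁿ. From h(0) = 0: A + B = 0. From h(1) = 3: 2A - 1B = 3. Solving gives A = 1, B = -1.

h(n) = 2ⁿ - (-1)ⁿ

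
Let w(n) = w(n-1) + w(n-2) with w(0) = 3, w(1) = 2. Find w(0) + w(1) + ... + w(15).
Computing the sequence terms: 3, 2, 5, 7, 12, 19, 31, 50, 81, 131, 212, 343, 555, 898, 1453, 2351
Adding these values together:

6153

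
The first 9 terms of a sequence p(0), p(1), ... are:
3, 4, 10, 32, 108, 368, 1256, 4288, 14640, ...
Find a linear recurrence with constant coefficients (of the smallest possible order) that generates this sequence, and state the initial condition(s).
Look for the lowest-order linear relation among consecutive terms.
Observation: p(n) - 4·p(n-1) - (-2)·p(n-2) = 0 holds for the shown terms, and no order-1 relation p(n) = α·p(n-1) + β fits.
Check at n=3: 4·10 + (-2)·4 = 32. ✓

p(n) = 4p(n-1) - 2p(n-2), p(0) = 3, p(1) = 4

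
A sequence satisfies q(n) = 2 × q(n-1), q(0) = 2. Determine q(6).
Computing step by step:
q(0) = 2
q(1) = 2 × 2 = 4
q(2) = 2 × 4 = 8
q(3) = 2 × 8 = 16
q(4) = 2 × 16 = 32
q(5) = 2 × 32 = 64
q(6) = 2 × 64 = 128

128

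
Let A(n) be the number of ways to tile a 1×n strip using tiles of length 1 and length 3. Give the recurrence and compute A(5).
Condition on the last tile: it has length 1 (leaving a 1×(n-1) strip) or length 3 (leaving a 1×(n-3) strip), so A(n) = A(n-1) + A(n-3) (order-3 linear recurrence).
For 0 ≤ i < 3 only unit tiles fit, so A(i) = 1.
Iterating the recurrence: A(3) = 2, A(4) = 3, A(5) = 4.

A(n) = A(n-1) + A(n-3), with A(i) = 1 for 0 ≤ i < 3; A(5) = 4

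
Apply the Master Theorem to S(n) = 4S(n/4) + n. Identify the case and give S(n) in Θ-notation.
Master Theorem template: S(n) = a·S(n/b) + f(n).
Here: a=4, b=4, f(n)=n
Compute log_b(a) = log_4(4) = 1.
f(n) = n = Θ(n). Case 2: S(n) = Θ(n log n).

Case 2: S(n) = Θ(n log n)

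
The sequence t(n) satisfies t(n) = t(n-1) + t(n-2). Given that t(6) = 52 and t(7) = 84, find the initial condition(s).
Work backwards using t(k) = t(k+2) - t(k+1):
t(5) = t(7) - t(6) = 84 - 52 = 32
t(4) = t(6) - t(5) = 52 - 32 = 20
t(3) = t(5) - t(4) = 32 - 20 = 12
t(2) = t(4) - t(3) = 20 - 12 = 8
t(1) = t(3) - t(2) = 12 - 8 = 4
t(0) = t(2) - t(1) = 8 - 4 = 4

t(0) = 4, t(1) = 4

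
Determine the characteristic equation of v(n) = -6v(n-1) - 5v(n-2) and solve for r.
Substitute v(n) = rⁿ and divide through by rⁿ⁻²: r² + 6r + 5 = 0
Factor: (r + 5)(r + 1) = 0, so r = -5, -1.
General solution: v(n) = A·(-5)ⁿ + B·(-1)ⁿ

Characteristic: r² + 6r + 5 = 0, Roots: r = -5, -1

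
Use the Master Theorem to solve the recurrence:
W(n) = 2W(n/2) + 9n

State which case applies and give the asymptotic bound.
Master Theorem template: W(n) = a·W(n/b) + f(n).
Here: a=2, b=2, f(n)=9n
Compute log_b(a) = log_2(2) = 1.
f(n) = 9n = Θ(n). Case 2: W(n) = Θ(n log n).

Case 2: W(n) = Θ(n log n)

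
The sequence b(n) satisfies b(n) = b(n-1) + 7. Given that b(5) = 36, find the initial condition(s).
b(5) = b(0) + 5·7, so b(0) = 36 - 35 = 1.

b(0) = 1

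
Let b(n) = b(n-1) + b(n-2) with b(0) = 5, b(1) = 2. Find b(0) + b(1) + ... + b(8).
Computing the sequence terms: 5, 2, 7, 9, 16, 25, 41, 66, 107
Adding these values together:

278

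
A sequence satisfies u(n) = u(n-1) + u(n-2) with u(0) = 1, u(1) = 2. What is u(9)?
Computing the sequence terms:
1, 2, 3, 5, 8, 13, 21, 34, 55, 89

89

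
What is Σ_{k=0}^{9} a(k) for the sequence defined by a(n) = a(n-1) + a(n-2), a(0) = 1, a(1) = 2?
Computing the sequence terms: 1, 2, 3, 5, 8, 13, 21, 34, 55, 89
Adding these values together:

231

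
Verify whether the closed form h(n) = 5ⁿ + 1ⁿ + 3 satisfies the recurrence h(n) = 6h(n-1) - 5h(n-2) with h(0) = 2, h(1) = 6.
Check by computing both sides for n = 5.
From the recurrence with h(0) = 2, h(1) = 6:
  h(0) = 2, h(1) = 6, h(2) = 26, h(3) = 126, h(4) = 626, h(5) = 3126
  so the recurrence gives h(5) = 3126.
From the proposed closed form h(n) = 5ⁿ + 1ⁿ + 3:
  h(5) = 3129.
The recurrence gives 3126 but the closed form gives 3129, so the closed form does not satisfy the recurrence.

No, the closed form is incorrect.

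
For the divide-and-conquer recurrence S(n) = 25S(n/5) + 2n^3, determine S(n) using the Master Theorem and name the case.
Master Theorem template: S(n) = a·S(n/b) + f(n).
Here: a=25, b=5, f(n)=2n^3
Compute log_b(a) = log_5(25) = 2.
f(n) = 2n^3 = Ω(n^(2+ε)) with ε = 1, and the regularity condition holds (a·f(n/b) = (a/b^3)·f(n) with a/b^3 = 5^-1 < 1). Case 3: S(n) = Θ(f(n)) = Θ(n^3).

Case 3: S(n) = Θ(n^3)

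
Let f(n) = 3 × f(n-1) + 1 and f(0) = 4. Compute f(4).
Computing step by step:
f(0) = 4
f(1) = 3 × 4 + 1 = 13
f(2) = 3 × 13 + 1 = 40
f(3) = 3 × 40 + 1 = 121
f(4) = 3 × 121 + 1 = 364

364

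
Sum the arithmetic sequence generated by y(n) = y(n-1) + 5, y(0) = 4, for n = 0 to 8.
Computing the sequence terms: 4, 9, 14, 19, 24, 29, 34, 39, 44
Adding these values together:

216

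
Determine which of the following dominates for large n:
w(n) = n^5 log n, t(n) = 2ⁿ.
Comparing growth rates:
Growth-rate hierarchy: log n ≺ any polynomial ≺ any exponential cⁿ (c>1) ≺ n! ≺ nⁿ.
exponential base 2 dominates polynomial degree 5 (with log factor) asymptotically.

t(n) grows faster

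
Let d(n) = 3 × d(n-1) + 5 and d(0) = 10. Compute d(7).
Computing step by step:
d(0) = 10
d(1) = 3 × 10 + 5 = 35
d(2) = 3 × 35 + 5 = 110
d(3) = 3 × 110 + 5 = 335
d(4) = 3 × 335 + 5 = 1010
d(5) = 3 × 1010 + 5 = 3035
d(6) = 3 × 3035 + 5 = 9110
d(7) = 3 × 9110 + 5 = 27335

27335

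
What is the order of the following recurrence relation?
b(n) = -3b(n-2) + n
The order is the largest lag k for which b(n-k) appears. Here the deepest term is b(n-2) (the n term is non-homogeneous and does not affect the order), so the order is 2.

Order 2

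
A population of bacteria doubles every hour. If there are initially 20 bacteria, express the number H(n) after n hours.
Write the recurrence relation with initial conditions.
Each hour multiplies the count by 2, so the count after n hours depends only on the count after n-1 hours: H(n) = 2 × H(n-1). The starting count gives H(0) = 20.
Unrolling n times gives the closed form H(n) = 20 × 2ⁿ.

H(n) = 2 × H(n-1), H(0) = 20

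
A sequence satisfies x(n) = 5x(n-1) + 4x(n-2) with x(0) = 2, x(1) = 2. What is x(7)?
Computing the sequence terms:
2, 2, 18, 98, 562, 3202, 18258, 104098

104098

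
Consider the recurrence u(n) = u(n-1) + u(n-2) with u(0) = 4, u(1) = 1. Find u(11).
Computing the sequence terms:
4, 1, 5, 6, 11, 17, 28, 45, 73, 118, 191, 309

309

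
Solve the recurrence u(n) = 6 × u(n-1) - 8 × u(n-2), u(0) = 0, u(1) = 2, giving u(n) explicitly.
Recurrence: u(n) = 6 × u(n-1) - 8 × u(n-2), initial: u(0) = 0, u(1) = 2.
Characteristic equation: r² - 6r + 8 = 0, which factors as (r - 4)(r - 2) = 0, so r = 4, 2. General solution u(n) = A·4ⁿ + B·2ⁿ. From u(0) = 0: A + B = 0. From u(1) = 2: 4A + 2B = 2. Solving gives A = 1, B = -1.

u(n) = 4ⁿ - 2ⁿ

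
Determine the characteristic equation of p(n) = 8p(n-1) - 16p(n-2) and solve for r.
Substitute p(n) = rⁿ and divide through by rⁿ⁻²: r² - 8r + 16 = 0
Factor: (r - 4)² = 0, so r = 4 (double root).
General solution: p(n) = (A + Bn)·4ⁿ

Characteristic: r² - 8r + 16 = 0, Roots: r = 4 (double root)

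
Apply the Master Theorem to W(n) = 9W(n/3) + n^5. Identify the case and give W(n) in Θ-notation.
Master Theorem template: W(n) = a·W(n/b) + f(n).
Here: a=9, b=3, f(n)=n^5
Compute log_b(a) = log_3(9) = 2.
f(n) = n^5 = Ω(n^(2+ε)) with ε = 3, and the regularity condition holds (a·f(n/b) = (a/b^5)·f(n) with a/b^5 = 3^-3 < 1). Case 3: W(n) = Θ(f(n)) = Θ(n^5).

Case 3: W(n) = Θ(n^5)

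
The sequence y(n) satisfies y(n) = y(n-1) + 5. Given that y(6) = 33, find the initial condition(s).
y(6) = y(0) + 6·5, so y(0) = 33 - 30 = 3.

y(0) = 3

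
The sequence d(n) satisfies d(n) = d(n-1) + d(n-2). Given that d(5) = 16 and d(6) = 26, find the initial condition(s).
Work backwards using d(k) = d(k+2) - d(k+1):
d(4) = d(6) - d(5) = 26 - 16 = 10
d(3) = d(5) - d(4) = 16 - 10 = 6
d(2) = d(4) - d(3) = 10 - 6 = 4
d(1) = d(3) - d(2) = 6 - 4 = 2
d(0) = d(2) - d(1) = 4 - 2 = 2

d(0) = 2, d(1) = 2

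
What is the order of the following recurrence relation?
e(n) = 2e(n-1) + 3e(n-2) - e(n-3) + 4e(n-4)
The order is the largest lag k for which e(n-k) appears. Here the deepest term is e(n-4), so the order is 4.

Order 4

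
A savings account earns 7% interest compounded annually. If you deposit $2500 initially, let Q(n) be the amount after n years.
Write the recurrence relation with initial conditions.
Each year the balance grows by 7%, i.e. is multiplied by 1 + 7/100 = 1.07, so Q(n) = 1.07 × Q(n-1). The initial deposit gives Q(0) = 2500.
Unrolling gives the closed form Q(n) = 2500 × (1.07)ⁿ.

Q(n) = 1.07 × Q(n-1), Q(0) = 2500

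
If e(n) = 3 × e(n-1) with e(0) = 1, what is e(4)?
Computing step by step:
e(0) = 1
e(1) = 3 × 1 = 3
e(2) = 3 × 3 = 9
e(3) = 3 × 9 = 27
e(4) = 3 × 27 = 81

81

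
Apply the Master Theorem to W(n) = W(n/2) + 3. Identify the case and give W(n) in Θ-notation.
Master Theorem template: W(n) = a·W(n/b) + f(n).
Here: a=1, b=2, f(n)=3
Compute log_b(a) = log_2(1) = 0.
f(n) = 3 = Θ(1). Case 2: W(n) = Θ(log n).

Case 2: W(n) = Θ(log n)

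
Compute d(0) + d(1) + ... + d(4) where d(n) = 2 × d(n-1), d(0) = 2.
Computing the sequence terms: 2, 4, 8, 16, 32
Adding these values together:

62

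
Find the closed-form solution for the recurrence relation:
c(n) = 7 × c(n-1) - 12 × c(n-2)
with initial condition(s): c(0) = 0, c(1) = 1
Recurrence: c(n) = 7 × c(n-1) - 12 × c(n-2), initial: c(0) = 0, c(1) = 1.
Characteristic equation: r² - 7r + 12 = 0, which factors as (r - 4)(r - 3) = 0, so r = 4, 3. General solution c(n) = A·4ⁿ + B·3ⁿ. From c(0) = 0: A + B = 0. From c(1) = 1: 4A + 3B = 1. Solving gives A = 1, B = -1.

c(n) = 4ⁿ - 3ⁿ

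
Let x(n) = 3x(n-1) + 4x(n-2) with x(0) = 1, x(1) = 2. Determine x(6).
Computing the sequence terms:
1, 2, 10, 38, 154, 614, 2458

2458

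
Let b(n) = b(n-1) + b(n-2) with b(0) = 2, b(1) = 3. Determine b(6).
Computing the sequence terms:
2, 3, 5, 8, 13, 21, 34

34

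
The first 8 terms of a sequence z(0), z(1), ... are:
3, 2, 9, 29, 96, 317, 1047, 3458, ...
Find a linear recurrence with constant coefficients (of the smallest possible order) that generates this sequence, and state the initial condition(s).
Look for the lowest-order linear relation among consecutive terms.
Observation: z(n) - 3·z(n-1) - (1)·z(n-2) = 0 holds for the shown terms, and no order-1 relation z(n) = α·z(n-1) + β fits.
Check at n=3: 3·9 + (1)·2 = 29. ✓

z(n) = 3z(n-1) + z(n-2), z(0) = 3, z(1) = 2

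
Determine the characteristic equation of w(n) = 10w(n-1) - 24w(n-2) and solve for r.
Substitute w(n) = rⁿ and divide through by rⁿ⁻²: r² - 10r + 24 = 0
Factor: (r - 6)(r - 4) = 0, so r = 6, 4.
General solution: w(n) = A·6ⁿ + B·4ⁿ

Characteristic: r² - 10r + 24 = 0, Roots: r = 6, 4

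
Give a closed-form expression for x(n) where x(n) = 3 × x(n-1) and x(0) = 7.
Recurrence: x(n) = 3 × x(n-1), initial: x(0) = 7.
Each term is 3 times the previous, so this is geometric with ratio 3. After n steps: x(n) = x(0)·3ⁿ = 7·3ⁿ.

x(n) = 7·3ⁿ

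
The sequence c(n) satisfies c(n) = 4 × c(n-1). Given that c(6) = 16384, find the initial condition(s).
In general c(n) = 4ⁿ · c(0). At n = 6: c(0) = c(6) / 4^6 = 16384 / 4096 = 4.

c(0) = 4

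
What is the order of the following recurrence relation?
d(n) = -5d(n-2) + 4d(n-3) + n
The order is the largest lag k for which d(n-k) appears. Here the deepest term is d(n-3) (the n term is non-homogeneous and does not affect the order), so the order is 3.

Order 3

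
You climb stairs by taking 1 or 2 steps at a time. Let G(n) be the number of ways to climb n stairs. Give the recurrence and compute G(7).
Condition on the size of the last step (1 to 2): before it there were n-1, …, n-2 stairs climbed, and these cases are disjoint, so G(n) = G(n-1) + G(n-2) (Fibonacci-type sequence).
Initial conditions by direct count (compositions of i into parts ≤ 2): G(1) = 1; G(2) = 2.
Iterating the recurrence: G(3) = 3, G(4) = 5, G(5) = 8, G(6) = 13, G(7) = 21.

G(n) = G(n-1) + G(n-2), G(1) = 1, G(2) = 2; G(7) = 21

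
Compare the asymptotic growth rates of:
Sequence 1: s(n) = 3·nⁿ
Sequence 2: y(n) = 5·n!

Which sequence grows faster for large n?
Comparing growth rates:
Growth-rate hierarchy: log n ≺ any polynomial ≺ any exponential cⁿ (c>1) ≺ n! ≺ nⁿ.
super-exponential nⁿ dominates factorial asymptotically.

s(n) grows faster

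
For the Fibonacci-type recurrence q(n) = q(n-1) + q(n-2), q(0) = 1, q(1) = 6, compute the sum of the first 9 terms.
Computing the sequence terms: 1, 6, 7, 13, 20, 33, 53, 86, 139
Adding these values together:

358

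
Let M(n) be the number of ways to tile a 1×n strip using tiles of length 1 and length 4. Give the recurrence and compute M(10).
Condition on the last tile: it has length 1 (leaving a 1×(n-1) strip) or length 4 (leaving a 1×(n-4) strip), so M(n) = M(n-1) + M(n-4) (order-4 linear recurrence).
For 0 ≤ i < 4 only unit tiles fit, so M(i) = 1.
Iterating the recurrence: M(4) = 2, M(5) = 3, M(6) = 4, M(7) = 5, M(8) = 7, M(9) = 10, M(10) = 14.

M(n) = M(n-1) + M(n-4), with M(i) = 1 for 0 ≤ i < 4; M(10) = 14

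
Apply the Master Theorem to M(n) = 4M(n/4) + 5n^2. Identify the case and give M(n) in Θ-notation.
Master Theorem template: M(n) = a·M(n/b) + f(n).
Here: a=4, b=4, f(n)=5n^2
Compute log_b(a) = log_4(4) = 1.
f(n) = 5n^2 = Ω(n^(1+ε)) with ε = 1, and the regularity condition holds (a·f(n/b) = (a/b^2)·f(n) with a/b^2 = 4^-1 < 1). Case 3: M(n) = Θ(f(n)) = Θ(n^2).

Case 3: M(n) = Θ(n^2)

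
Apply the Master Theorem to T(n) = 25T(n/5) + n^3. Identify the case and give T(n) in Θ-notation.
Master Theorem template: T(n) = a·T(n/b) + f(n).
Here: a=25, b=5, f(n)=n^3
Compute log_b(a) = log_5(25) = 2.
f(n) = n^3 = Ω(n^(2+ε)) with ε = 1, and the regularity condition holds (a·f(n/b) = (a/b^3)·f(n) with a/b^3 = 5^-1 < 1). Case 3: T(n) = Θ(f(n)) = Θ(n^3).

Case 3: T(n) = Θ(n^3)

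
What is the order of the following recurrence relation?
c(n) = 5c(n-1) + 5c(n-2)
The order is the largest lag k for which c(n-k) appears. Here the deepest term is c(n-2), so the order is 2.

Order 2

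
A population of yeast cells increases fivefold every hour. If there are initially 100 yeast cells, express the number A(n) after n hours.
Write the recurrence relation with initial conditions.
Each hour multiplies the count by 5, so the count after n hours depends only on the count after n-1 hours: A(n) = 5 × A(n-1). The starting count gives A(0) = 100.
Unrolling n times gives the closed form A(n) = 100 × 5ⁿ.

A(n) = 5 × A(n-1), A(0) = 100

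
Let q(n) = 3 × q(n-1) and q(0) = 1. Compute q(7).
Computing step by step:
q(0) = 1
q(1) = 3 × 1 = 3
q(2) = 3 × 3 = 9
q(3) = 3 × 9 = 27
q(4) = 3 × 27 = 81
q(5) = 3 × 81 = 243
q(6) = 3 × 243 = 729
q(7) = 3 × 729 = 2187

2187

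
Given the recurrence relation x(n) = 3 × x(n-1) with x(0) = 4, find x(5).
Computing step by step:
x(0) = 4
x(1) = 3 × 4 = 12
x(2) = 3 × 12 = 36
x(3) = 3 × 36 = 108
x(4) = 3 × 108 = 324
x(5) = 3 × 324 = 972

972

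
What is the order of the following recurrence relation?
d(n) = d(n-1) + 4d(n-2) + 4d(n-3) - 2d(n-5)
The order is the largest lag k for which d(n-k) appears. Here the deepest term is d(n-5), so the order is 5.

Order 5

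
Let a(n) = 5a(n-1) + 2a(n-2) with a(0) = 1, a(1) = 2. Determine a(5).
Computing the sequence terms:
1, 2, 12, 64, 344, 1848

1848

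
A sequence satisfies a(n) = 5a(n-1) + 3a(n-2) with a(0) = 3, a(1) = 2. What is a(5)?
Computing the sequence terms:
3, 2, 19, 101, 562, 3113

3113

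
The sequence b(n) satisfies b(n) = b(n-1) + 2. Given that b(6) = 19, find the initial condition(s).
b(6) = b(0) + 6·2, so b(0) = 19 - 12 = 7.

b(0) = 7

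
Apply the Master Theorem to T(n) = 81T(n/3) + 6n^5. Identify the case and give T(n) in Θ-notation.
Master Theorem template: T(n) = a·T(n/b) + f(n).
Here: a=81, b=3, f(n)=6n^5
Compute log_b(a) = log_3(81) = 4.
f(n) = 6n^5 = Ω(n^(4+ε)) with ε = 1, and the regularity condition holds (a·f(n/b) = (a/b^5)·f(n) with a/b^5 = 3^-1 < 1). Case 3: T(n) = Θ(f(n)) = Θ(n^5).

Case 3: T(n) = Θ(n^5)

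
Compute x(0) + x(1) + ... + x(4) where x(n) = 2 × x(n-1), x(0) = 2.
Computing the sequence terms: 2, 4, 8, 16, 32
Adding these values together:

62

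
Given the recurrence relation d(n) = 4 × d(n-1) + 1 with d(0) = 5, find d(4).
Computing step by step:
d(0) = 5
d(1) = 4 × 5 + 1 = 21
d(2) = 4 × 21 + 1 = 85
d(3) = 4 × 85 + 1 = 341
d(4) = 4 × 341 + 1 = 1365

1365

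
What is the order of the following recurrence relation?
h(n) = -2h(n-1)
The order is the largest lag k for which h(n-k) appears. Here the deepest term is h(n-1), so the order is 1.

Order 1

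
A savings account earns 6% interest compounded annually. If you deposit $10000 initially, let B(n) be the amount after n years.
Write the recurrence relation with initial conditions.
Each year the balance grows by 6%, i.e. is multiplied by 1 + 6/100 = 1.06, so B(n) = 1.06 × B(n-1). The initial deposit gives B(0) = 10000.
Unrolling gives the closed form B(n) = 10000 × (1.06)ⁿ.

B(n) = 1.06 × B(n-1), B(0) = 10000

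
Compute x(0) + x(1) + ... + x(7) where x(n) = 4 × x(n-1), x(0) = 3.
Computing the sequence terms: 3, 12, 48, 192, 768, 3072, 12288, 49152
Adding these values together:

65535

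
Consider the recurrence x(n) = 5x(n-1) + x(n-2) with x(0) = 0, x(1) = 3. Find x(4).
Computing the sequence terms:
0, 3, 15, 78, 405

405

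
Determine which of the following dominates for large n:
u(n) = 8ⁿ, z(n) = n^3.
Comparing growth rates:
Growth-rate hierarchy: log n ≺ any polynomial ≺ any exponential cⁿ (c>1) ≺ n! ≺ nⁿ.
exponential base 8 dominates polynomial degree 3 asymptotically.

u(n) grows faster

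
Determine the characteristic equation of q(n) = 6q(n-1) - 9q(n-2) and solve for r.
Substitute q(n) = rⁿ and divide through by rⁿ⁻²: r² - 6r + 9 = 0
Factor: (r - 3)² = 0, so r = 3 (double root).
General solution: q(n) = (A + Bn)·3ⁿ

Characteristic: r² - 6r + 9 = 0, Roots: r = 3 (double root)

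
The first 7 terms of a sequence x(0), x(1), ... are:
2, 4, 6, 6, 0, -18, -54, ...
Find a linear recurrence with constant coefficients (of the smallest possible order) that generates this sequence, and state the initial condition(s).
Look for the lowest-order linear relation among consecutive terms.
Observation: x(n) - 3·x(n-1) - (-3)·x(n-2) = 0 holds for the shown terms, and no order-1 relation x(n) = α·x(n-1) + β fits.
Check at n=3: 3·6 + (-3)·4 = 6. ✓

x(n) = 3x(n-1) - 3x(n-2), x(0) = 2, x(1) = 4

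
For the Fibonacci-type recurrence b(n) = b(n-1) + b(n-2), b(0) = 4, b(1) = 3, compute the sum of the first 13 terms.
Computing the sequence terms: 4, 3, 7, 10, 17, 27, 44, 71, 115, 186, 301, 487, 788
Adding these values together:

2060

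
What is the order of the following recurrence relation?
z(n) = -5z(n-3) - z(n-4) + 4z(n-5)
The order is the largest lag k for which z(n-k) appears. Here the deepest term is z(n-5), so the order is 5.

Order 5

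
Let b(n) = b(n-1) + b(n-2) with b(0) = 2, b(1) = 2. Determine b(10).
Computing the sequence terms:
2, 2, 4, 6, 10, 16, 26, 42, 68, 110, 178

178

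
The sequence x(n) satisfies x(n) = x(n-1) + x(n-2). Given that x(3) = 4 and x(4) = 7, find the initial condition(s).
Work backwards using x(k) = x(k+2) - x(k+1):
x(2) = x(4) - x(3) = 7 - 4 = 3
x(1) = x(3) - x(2) = 4 - 3 = 1
x(0) = x(2) - x(1) = 3 - 1 = 2

x(0) = 2, x(1) = 1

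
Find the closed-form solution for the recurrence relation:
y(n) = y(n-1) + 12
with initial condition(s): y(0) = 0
Recurrence: y(n) = y(n-1) + 12, initial: y(0) = 0.
Each step adds 12, so y(n) = y(0) + 12n = 12n.

y(n) = 12n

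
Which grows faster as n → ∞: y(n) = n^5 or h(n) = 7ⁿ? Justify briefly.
Comparing growth rates:
Growth-rate hierarchy: log n ≺ any polynomial ≺ any exponential cⁿ (c>1) ≺ n! ≺ nⁿ.
exponential base 7 dominates polynomial degree 5 asymptotically.

h(n) grows faster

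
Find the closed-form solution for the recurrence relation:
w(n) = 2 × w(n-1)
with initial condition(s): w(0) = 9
Recurrence: w(n) = 2 × w(n-1), initial: w(0) = 9.
Each term is 2 times the previous, so this is geometric with ratio 2. After n steps: w(n) = w(0)·2ⁿ = 9·2ⁿ.

w(n) = 9·2ⁿ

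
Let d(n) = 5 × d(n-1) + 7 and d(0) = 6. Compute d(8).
Computing step by step:
d(0) = 6
d(1) = 5 × 6 + 7 = 37
d(2) = 5 × 37 + 7 = 192
d(3) = 5 × 192 + 7 = 967
d(4) = 5 × 967 + 7 = 4842
d(5) = 5 × 4842 + 7 = 24217
d(6) = 5 × 24217 + 7 = 121092
d(7) = 5 × 121092 + 7 = 605467
d(8) = 5 × 605467 + 7 = 3027342

3027342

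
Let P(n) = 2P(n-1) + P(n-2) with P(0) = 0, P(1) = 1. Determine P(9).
Computing the sequence terms:
0, 1, 2, 5, 12, 29, 70, 169, 408, 985

985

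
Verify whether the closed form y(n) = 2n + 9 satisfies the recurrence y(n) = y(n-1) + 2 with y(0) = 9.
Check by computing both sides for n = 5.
From the recurrence with y(0) = 9:
  y(0) = 9, y(1) = 11, y(2) = 13, y(3) = 15, y(4) = 17, y(5) = 19
  so the recurrence gives y(5) = 19.
From the proposed closed form y(n) = 2n + 9:
  y(5) = 19.
Both sides give 19 at n = 5, and the initial condition(s) match, so the closed form is consistent.

Yes, the closed form is correct.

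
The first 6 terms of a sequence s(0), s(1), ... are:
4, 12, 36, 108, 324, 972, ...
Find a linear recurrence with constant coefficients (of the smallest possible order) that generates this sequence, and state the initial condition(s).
Look for the lowest-order linear relation among consecutive terms.
Observation: each term is 3× the previous.
Check at n=2: 3·12 = 36. ✓

s(n) = 3 × s(n-1), s(0) = 4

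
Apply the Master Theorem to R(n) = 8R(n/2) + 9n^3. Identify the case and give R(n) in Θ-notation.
Master Theorem template: R(n) = a·R(n/b) + f(n).
Here: a=8, b=2, f(n)=9n^3
Compute log_b(a) = log_2(8) = 3.
f(n) = 9n^3 = Θ(n^3). Case 2: R(n) = Θ(n^3 log n).

Case 2: R(n) = Θ(n^3 log n)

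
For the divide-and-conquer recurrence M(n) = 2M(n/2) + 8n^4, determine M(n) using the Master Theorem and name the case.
Master Theorem template: M(n) = a·M(n/b) + f(n).
Here: a=2, b=2, f(n)=8n^4
Compute log_b(a) = log_2(2) = 1.
f(n) = 8n^4 = Ω(n^(1+ε)) with ε = 3, and the regularity condition holds (a·f(n/b) = (a/b^4)·f(n) with a/b^4 = 2^-3 < 1). Case 3: M(n) = Θ(f(n)) = Θ(n^4).

Case 3: M(n) = Θ(n^4)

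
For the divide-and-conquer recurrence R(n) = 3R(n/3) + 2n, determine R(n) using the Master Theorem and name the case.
Master Theorem template: R(n) = a·R(n/b) + f(n).
Here: a=3, b=3, f(n)=2n
Compute log_b(a) = log_3(3) = 1.
f(n) = 2n = Θ(n). Case 2: R(n) = Θ(n log n).

Case 2: R(n) = Θ(n log n)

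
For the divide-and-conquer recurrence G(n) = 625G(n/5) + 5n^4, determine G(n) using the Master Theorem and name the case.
Master Theorem template: G(n) = a·G(n/b) + f(n).
Here: a=625, b=5, f(n)=5n^4
Compute log_b(a) = log_5(625) = 4.
f(n) = 5n^4 = Θ(n^4). Case 2: G(n) = Θ(n^4 log n).

Case 2: G(n) = Θ(n^4 log n)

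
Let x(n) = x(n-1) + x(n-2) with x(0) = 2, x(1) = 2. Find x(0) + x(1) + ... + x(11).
Computing the sequence terms: 2, 2, 4, 6, 10, 16, 26, 42, 68, 110, 178, 288
Adding these values together:

752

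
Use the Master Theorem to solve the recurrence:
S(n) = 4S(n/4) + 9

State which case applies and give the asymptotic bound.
Master Theorem template: S(n) = a·S(n/b) + f(n).
Here: a=4, b=4, f(n)=9
Compute log_b(a) = log_4(4) = 1.
f(n) = 9 = O(n^(1-ε)) with ε = 1. Case 1: S(n) = Θ(n^log_b(a)) = Θ(n).

Case 1: S(n) = Θ(n)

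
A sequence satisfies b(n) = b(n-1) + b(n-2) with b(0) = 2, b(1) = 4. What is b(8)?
Computing the sequence terms:
2, 4, 6, 10, 16, 26, 42, 68, 110

110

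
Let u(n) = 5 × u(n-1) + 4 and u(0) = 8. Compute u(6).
Computing step by step:
u(0) = 8
u(1) = 5 × 8 + 4 = 44
u(2) = 5 × 44 + 4 = 224
u(3) = 5 × 224 + 4 = 1124
u(4) = 5 × 1124 + 4 = 5624
u(5) = 5 × 5624 + 4 = 28124
u(6) = 5 × 28124 + 4 = 140624

140624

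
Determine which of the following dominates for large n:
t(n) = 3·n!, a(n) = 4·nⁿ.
Comparing growth rates:
Growth-rate hierarchy: log n ≺ any polynomial ≺ any exponential cⁿ (c>1) ≺ n! ≺ nⁿ.
super-exponential nⁿ dominates factorial asymptotically.

a(n) grows faster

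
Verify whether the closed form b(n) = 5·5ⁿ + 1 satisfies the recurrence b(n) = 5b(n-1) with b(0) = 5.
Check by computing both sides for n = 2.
From the recurrence with b(0) = 5:
  b(0) = 5, b(1) = 25, b(2) = 125
  so the recurrence gives b(2) = 125.
From the proposed closed form b(n) = 5·5ⁿ + 1:
  b(2) = 126.
The recurrence gives 125 but the closed form gives 126, so the closed form does not satisfy the recurrence.

No, the closed form is incorrect.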